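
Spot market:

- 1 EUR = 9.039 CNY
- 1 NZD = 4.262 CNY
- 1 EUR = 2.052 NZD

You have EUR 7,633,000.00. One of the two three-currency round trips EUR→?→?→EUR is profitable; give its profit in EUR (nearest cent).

Profit: EUR 256,052.51

Profitable loop is EUR → CNY → NZD → EUR:
EUR 7,633,000.00 × 9.039 = CNY 68,994,687.00
CNY 68,994,687.00 ÷ 4.262 = NZD 16,188,335.76
NZD 16,188,335.76 ÷ 2.052 = EUR 7,889,052.51
Profit = EUR 7,889,052.51 − EUR 7,633,000.00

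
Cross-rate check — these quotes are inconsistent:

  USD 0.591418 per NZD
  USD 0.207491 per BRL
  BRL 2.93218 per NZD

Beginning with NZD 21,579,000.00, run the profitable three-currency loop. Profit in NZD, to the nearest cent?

Profit: NZD 619,655.31

Profitable loop is NZD → BRL → USD → NZD:
NZD 21,579,000.00 × 2.93218 = BRL 63,273,512.22
BRL 63,273,512.22 × 0.207491 = USD 13,128,684.32
USD 13,128,684.32 ÷ 0.591418 = NZD 22,198,655.31
Profit = NZD 22,198,655.31 − NZD 21,579,000.00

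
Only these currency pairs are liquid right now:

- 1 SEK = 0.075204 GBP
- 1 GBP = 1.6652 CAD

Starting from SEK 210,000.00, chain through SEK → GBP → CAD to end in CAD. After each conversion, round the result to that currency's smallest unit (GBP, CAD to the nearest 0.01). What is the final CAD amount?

SEK 210,000.00 × 0.075204 = GBP 15,792.84
GBP 15,792.84 × 1.6652 = CAD 26,298.24

CAD 26,298.24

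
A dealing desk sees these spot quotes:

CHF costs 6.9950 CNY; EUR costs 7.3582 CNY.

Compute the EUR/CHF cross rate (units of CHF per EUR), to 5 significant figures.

1 EUR × 7.3582 = 7.3582 CNY
7.3582 CNY ÷ 6.9950 = 1.05192 CHF

EUR/CHF = 1.0519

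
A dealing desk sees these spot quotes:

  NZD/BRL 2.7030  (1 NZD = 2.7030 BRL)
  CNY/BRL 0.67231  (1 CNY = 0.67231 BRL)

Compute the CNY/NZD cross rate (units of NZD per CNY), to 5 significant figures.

CNY/NZD = 0.24873

1 CNY × 0.67231 = 0.67231 BRL
0.67231 BRL ÷ 2.7030 = 0.248727 NZD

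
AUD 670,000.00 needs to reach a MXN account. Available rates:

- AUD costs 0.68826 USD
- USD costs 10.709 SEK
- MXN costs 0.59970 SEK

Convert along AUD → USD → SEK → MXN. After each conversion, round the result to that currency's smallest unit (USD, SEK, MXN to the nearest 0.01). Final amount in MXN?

MXN 8,234,594.21

AUD 670,000.00 × 0.68826 = USD 461,134.20
USD 461,134.20 × 10.709 = SEK 4,938,286.15
SEK 4,938,286.15 ÷ 0.59970 = MXN 8,234,594.21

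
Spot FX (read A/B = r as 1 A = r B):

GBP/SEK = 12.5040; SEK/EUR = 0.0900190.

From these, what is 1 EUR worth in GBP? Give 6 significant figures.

EUR/GBP = 0.888417

1 EUR ÷ 0.0900190 = 11.1088 SEK
11.1088 SEK ÷ 12.5040 = 0.888417 GBP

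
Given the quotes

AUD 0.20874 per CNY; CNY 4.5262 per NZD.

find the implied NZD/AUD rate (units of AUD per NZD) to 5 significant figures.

1 NZD × 4.5262 = 4.5262 CNY
4.5262 CNY × 0.20874 = 0.944799 AUD

NZD/AUD = 0.94480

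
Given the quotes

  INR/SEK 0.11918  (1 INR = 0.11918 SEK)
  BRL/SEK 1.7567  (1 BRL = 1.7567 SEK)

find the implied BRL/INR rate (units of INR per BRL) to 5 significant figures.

1 BRL × 1.7567 = 1.7567 SEK
1.7567 SEK ÷ 0.11918 = 14.7399 INR

BRL/INR = 14.740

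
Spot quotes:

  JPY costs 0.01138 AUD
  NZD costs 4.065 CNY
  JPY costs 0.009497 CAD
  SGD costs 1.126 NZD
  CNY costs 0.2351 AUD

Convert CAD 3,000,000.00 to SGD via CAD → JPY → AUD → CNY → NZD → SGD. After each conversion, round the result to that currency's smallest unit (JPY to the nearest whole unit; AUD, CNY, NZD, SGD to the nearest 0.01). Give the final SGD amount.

CAD 3,000,000.00 ÷ 0.009497 = JPY 315,889,228
JPY 315,889,228 × 0.01138 = AUD 3,594,819.41
AUD 3,594,819.41 ÷ 0.2351 = CNY 15,290,597.24
CNY 15,290,597.24 ÷ 4.065 = NZD 3,761,524.54
NZD 3,761,524.54 ÷ 1.126 = SGD 3,340,607.94

SGD 3,340,607.94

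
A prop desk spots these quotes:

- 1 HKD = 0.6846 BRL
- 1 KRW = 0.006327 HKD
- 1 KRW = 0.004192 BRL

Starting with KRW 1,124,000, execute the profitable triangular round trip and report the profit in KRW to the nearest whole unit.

Profit: KRW 37,395

Profitable loop is KRW → HKD → BRL → KRW:
KRW 1,124,000 × 0.006327 = HKD 7,111.55
HKD 7,111.55 × 0.6846 = BRL 4,868.57
BRL 4,868.57 ÷ 0.004192 = KRW 1,161,395
Profit = KRW 1,161,395 − KRW 1,124,000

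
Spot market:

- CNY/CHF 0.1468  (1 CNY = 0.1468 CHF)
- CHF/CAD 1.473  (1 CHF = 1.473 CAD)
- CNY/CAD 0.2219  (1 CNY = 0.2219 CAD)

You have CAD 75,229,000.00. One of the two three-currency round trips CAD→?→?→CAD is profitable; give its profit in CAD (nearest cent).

Profitable loop is CAD → CHF → CNY → CAD:
CAD 75,229,000.00 ÷ 1.473 = CHF 51,071,961.98
CHF 51,071,961.98 ÷ 0.1468 = CNY 347,901,648.38
CNY 347,901,648.38 × 0.2219 = CAD 77,199,375.78
Profit = CAD 77,199,375.78 − CAD 75,229,000.00

Profit: CAD 1,970,375.78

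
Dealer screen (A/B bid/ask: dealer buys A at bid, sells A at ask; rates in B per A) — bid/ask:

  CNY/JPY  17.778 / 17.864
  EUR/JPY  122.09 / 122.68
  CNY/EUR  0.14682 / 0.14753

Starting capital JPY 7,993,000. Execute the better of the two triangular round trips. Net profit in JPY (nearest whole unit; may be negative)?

Net profit: JPY 27,407

Best loop JPY → CNY → EUR → JPY:
JPY 7,993,000 ÷ 17.864 (buy CNY at ask) = CNY 447,436.18
CNY 447,436.18 × 0.14682 (sell CNY at bid) = EUR 65,692.58
EUR 65,692.58 × 122.09 (sell EUR at bid) = JPY 8,020,407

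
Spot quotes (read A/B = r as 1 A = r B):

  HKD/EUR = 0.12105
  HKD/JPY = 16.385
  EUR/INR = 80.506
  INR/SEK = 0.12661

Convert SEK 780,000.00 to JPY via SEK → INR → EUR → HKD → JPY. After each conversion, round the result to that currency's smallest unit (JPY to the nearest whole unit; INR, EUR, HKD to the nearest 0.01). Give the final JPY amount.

SEK 780,000.00 ÷ 0.12661 = INR 6,160,650.82
INR 6,160,650.82 ÷ 80.506 = EUR 76,524.12
EUR 76,524.12 ÷ 0.12105 = HKD 632,169.52
HKD 632,169.52 × 16.385 = JPY 10,358,098

JPY 10,358,098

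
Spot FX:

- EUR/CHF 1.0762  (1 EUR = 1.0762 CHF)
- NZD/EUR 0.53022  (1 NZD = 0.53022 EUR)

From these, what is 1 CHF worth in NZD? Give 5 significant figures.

1 CHF ÷ 1.0762 = 0.929195 EUR
0.929195 EUR ÷ 0.53022 = 1.75247 NZD

CHF/NZD = 1.7525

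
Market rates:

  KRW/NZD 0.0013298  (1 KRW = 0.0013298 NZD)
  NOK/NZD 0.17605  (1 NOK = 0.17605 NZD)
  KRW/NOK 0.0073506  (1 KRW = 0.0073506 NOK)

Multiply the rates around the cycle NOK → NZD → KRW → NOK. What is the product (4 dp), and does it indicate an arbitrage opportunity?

Around NOK → NZD → KRW → NOK: 1 × 0.17605 ÷ 0.0013298 × 0.0073506 = 0.973134
Product < 1; profitable direction is NOK → KRW → NZD → NOK.

0.9731 (arbitrage exists)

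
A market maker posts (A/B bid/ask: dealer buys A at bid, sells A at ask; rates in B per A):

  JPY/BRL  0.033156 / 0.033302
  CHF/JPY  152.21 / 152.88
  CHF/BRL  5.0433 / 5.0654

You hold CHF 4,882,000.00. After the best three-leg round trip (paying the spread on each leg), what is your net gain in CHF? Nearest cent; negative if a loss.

Net result: CHF -18,047.27 (no profitable arbitrage after spreads)

Best loop CHF → JPY → BRL → CHF:
CHF 4,882,000.00 × 152.21 (sell CHF at bid) = JPY 743,089,220
JPY 743,089,220 × 0.033156 (sell JPY at bid) = BRL 24,637,866.18
BRL 24,637,866.18 ÷ 5.0654 (buy CHF at ask) = CHF 4,863,952.73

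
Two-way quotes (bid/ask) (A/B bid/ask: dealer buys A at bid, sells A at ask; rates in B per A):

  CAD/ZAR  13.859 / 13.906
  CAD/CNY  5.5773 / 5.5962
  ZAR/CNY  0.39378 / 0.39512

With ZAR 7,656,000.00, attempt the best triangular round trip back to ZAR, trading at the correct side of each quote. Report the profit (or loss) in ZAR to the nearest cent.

Best loop ZAR → CAD → CNY → ZAR:
ZAR 7,656,000.00 ÷ 13.906 (buy CAD at ask) = CAD 550,553.72
CAD 550,553.72 × 5.5773 (sell CAD at bid) = CNY 3,070,603.25
CNY 3,070,603.25 ÷ 0.39512 (buy ZAR at ask) = ZAR 7,771,318.21

Net profit: ZAR 115,318.21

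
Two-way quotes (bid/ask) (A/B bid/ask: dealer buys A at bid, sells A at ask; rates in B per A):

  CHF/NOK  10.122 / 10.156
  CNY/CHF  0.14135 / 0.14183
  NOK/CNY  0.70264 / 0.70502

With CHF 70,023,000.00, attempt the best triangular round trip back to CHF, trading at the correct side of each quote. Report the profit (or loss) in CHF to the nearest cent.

Best loop CHF → NOK → CNY → CHF:
CHF 70,023,000.00 × 10.122 (sell CHF at bid) = NOK 708,772,806.00
NOK 708,772,806.00 × 0.70264 (sell NOK at bid) = CNY 498,012,124.41
CNY 498,012,124.41 × 0.14135 (sell CNY at bid) = CHF 70,394,013.79

Net profit: CHF 371,013.79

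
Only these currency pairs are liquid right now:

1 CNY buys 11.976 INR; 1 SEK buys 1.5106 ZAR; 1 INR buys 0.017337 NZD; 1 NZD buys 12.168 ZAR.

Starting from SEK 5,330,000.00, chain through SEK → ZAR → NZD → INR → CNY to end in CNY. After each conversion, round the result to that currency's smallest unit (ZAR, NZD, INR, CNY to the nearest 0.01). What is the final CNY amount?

CNY 3,186,924.31

SEK 5,330,000.00 × 1.5106 = ZAR 8,051,498.00
ZAR 8,051,498.00 ÷ 12.168 = NZD 661,694.44
NZD 661,694.44 ÷ 0.017337 = INR 38,166,605.53
INR 38,166,605.53 ÷ 11.976 = CNY 3,186,924.31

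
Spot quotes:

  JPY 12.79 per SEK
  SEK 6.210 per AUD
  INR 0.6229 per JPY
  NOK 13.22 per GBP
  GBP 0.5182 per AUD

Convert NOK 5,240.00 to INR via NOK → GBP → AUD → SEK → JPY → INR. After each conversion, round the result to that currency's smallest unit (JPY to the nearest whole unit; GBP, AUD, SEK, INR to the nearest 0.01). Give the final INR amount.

INR 37,843.04

NOK 5,240.00 ÷ 13.22 = GBP 396.37
GBP 396.37 ÷ 0.5182 = AUD 764.90
AUD 764.90 × 6.210 = SEK 4,750.03
SEK 4,750.03 × 12.79 = JPY 60,753
JPY 60,753 × 0.6229 = INR 37,843.04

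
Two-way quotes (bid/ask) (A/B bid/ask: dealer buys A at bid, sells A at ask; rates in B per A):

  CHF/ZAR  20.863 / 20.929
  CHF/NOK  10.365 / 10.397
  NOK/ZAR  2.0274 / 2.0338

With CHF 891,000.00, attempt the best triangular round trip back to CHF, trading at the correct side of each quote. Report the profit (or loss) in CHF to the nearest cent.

Net profit: CHF 3,618.71

Best loop CHF → NOK → ZAR → CHF:
CHF 891,000.00 × 10.365 (sell CHF at bid) = NOK 9,235,215.00
NOK 9,235,215.00 × 2.0274 (sell NOK at bid) = ZAR 18,723,474.89
ZAR 18,723,474.89 ÷ 20.929 (buy CHF at ask) = CHF 894,618.71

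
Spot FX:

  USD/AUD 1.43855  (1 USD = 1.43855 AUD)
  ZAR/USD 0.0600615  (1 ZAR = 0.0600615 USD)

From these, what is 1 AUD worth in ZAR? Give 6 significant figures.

AUD/ZAR = 11.5739

1 AUD ÷ 1.43855 = 0.695144 USD
0.695144 USD ÷ 0.0600615 = 11.5739 ZAR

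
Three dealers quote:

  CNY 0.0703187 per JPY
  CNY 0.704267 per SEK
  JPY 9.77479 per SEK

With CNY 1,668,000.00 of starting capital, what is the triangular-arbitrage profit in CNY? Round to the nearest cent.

Profit: CNY 41,051.37

Profitable loop is CNY → JPY → SEK → CNY:
CNY 1,668,000.00 ÷ 0.0703187 = JPY 23,720,575
JPY 23,720,575 ÷ 9.77479 = SEK 2,426,709.43
SEK 2,426,709.43 × 0.704267 = CNY 1,709,051.37
Profit = CNY 1,709,051.37 − CNY 1,668,000.00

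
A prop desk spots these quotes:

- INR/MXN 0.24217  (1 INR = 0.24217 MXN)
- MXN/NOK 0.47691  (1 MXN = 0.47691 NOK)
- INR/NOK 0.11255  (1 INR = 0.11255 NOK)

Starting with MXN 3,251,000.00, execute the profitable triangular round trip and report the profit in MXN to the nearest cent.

Profitable loop is MXN → NOK → INR → MXN:
MXN 3,251,000.00 × 0.47691 = NOK 1,550,434.41
NOK 1,550,434.41 ÷ 0.11255 = INR 13,775,516.75
INR 13,775,516.75 × 0.24217 = MXN 3,336,016.89
Profit = MXN 3,336,016.89 − MXN 3,251,000.00

Profit: MXN 85,016.89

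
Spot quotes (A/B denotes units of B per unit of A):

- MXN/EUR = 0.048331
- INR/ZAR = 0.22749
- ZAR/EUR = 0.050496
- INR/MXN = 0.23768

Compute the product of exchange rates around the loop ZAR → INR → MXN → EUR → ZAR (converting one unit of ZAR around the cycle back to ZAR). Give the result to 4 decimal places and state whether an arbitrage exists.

Around ZAR → INR → MXN → EUR → ZAR: 1 ÷ 0.22749 × 0.23768 × 0.048331 ÷ 0.050496 = 0.999998
Product ≈ 1 (deviation 0.000%, within rounding noise).

1.0000 (no arbitrage)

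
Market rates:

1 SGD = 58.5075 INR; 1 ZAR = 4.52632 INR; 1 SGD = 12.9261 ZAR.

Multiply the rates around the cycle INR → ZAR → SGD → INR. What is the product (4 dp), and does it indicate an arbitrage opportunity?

1.0000 (no arbitrage)

Around INR → ZAR → SGD → INR: 1 ÷ 4.52632 ÷ 12.9261 × 58.5075 = 0.999997
Product ≈ 1 (deviation 0.000%, within rounding noise).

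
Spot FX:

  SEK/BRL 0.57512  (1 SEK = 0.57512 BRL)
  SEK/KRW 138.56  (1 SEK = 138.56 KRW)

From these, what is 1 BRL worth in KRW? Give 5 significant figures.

BRL/KRW = 240.92

1 BRL ÷ 0.57512 = 1.73877 SEK
1.73877 SEK × 138.56 = 240.924 KRW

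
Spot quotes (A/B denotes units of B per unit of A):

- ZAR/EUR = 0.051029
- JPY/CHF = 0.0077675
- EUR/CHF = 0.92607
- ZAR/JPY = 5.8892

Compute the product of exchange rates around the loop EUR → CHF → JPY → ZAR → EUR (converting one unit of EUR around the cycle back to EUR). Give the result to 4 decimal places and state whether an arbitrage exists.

1.0331 (arbitrage exists)

Around EUR → CHF → JPY → ZAR → EUR: 1 × 0.92607 ÷ 0.0077675 ÷ 5.8892 × 0.051029 = 1.033055
Product > 1; profitable direction is EUR → CHF → JPY → ZAR → EUR.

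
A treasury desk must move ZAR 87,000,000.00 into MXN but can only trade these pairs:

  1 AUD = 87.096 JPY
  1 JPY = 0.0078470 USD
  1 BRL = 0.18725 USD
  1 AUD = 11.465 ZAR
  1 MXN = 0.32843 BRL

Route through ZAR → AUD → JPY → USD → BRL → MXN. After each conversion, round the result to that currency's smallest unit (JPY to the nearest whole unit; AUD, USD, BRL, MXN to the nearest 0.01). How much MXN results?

ZAR 87,000,000.00 ÷ 11.465 = AUD 7,588,312.25
AUD 7,588,312.25 × 87.096 = JPY 660,911,644
JPY 660,911,644 × 0.0078470 = USD 5,186,173.67
USD 5,186,173.67 ÷ 0.18725 = BRL 27,696,521.60
BRL 27,696,521.60 ÷ 0.32843 = MXN 84,330,059.98

MXN 84,330,059.98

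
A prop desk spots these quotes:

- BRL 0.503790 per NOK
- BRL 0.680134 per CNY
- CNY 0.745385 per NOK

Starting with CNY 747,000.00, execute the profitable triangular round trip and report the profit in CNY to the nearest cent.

Profit: CNY 4,702.84

Profitable loop is CNY → BRL → NOK → CNY:
CNY 747,000.00 × 0.680134 = BRL 508,060.10
BRL 508,060.10 ÷ 0.503790 = NOK 1,008,475.95
NOK 1,008,475.95 × 0.745385 = CNY 751,702.84
Profit = CNY 751,702.84 − CNY 747,000.00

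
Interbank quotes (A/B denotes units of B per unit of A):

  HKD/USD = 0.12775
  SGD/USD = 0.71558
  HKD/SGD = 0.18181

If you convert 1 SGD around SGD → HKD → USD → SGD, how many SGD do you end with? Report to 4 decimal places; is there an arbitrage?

Around SGD → HKD → USD → SGD: 1 ÷ 0.18181 × 0.12775 ÷ 0.71558 = 0.981940
Product < 1; profitable direction is SGD → USD → HKD → SGD.

0.9819 (arbitrage exists)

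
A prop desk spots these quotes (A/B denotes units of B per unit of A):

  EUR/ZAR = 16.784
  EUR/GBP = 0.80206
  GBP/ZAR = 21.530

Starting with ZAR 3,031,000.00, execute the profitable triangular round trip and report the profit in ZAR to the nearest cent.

Profit: ZAR 87,468.44

Profitable loop is ZAR → EUR → GBP → ZAR:
ZAR 3,031,000.00 ÷ 16.784 = EUR 180,588.66
EUR 180,588.66 × 0.80206 = GBP 144,842.94
GBP 144,842.94 × 21.530 = ZAR 3,118,468.44
Profit = ZAR 3,118,468.44 − ZAR 3,031,000.00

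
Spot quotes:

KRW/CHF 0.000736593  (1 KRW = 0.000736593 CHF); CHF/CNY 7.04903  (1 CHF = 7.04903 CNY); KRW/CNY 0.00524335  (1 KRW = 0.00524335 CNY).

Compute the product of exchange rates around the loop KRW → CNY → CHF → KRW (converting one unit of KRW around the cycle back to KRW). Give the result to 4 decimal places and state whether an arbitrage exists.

Around KRW → CNY → CHF → KRW: 1 × 0.00524335 ÷ 7.04903 ÷ 0.000736593 = 1.009838
Product > 1; profitable direction is KRW → CNY → CHF → KRW.

1.0098 (arbitrage exists)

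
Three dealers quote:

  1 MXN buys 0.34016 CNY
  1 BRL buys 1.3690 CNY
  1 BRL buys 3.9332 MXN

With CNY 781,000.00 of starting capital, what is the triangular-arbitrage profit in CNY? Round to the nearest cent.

Profitable loop is CNY → MXN → BRL → CNY:
CNY 781,000.00 ÷ 0.34016 = MXN 2,295,978.36
MXN 2,295,978.36 ÷ 3.9332 = BRL 583,743.10
BRL 583,743.10 × 1.3690 = CNY 799,144.30
Profit = CNY 799,144.30 − CNY 781,000.00

Profit: CNY 18,144.30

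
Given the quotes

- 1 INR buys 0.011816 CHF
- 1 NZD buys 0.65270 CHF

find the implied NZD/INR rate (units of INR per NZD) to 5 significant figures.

1 NZD × 0.65270 = 0.6527 CHF
0.6527 CHF ÷ 0.011816 = 55.2387 INR

NZD/INR = 55.239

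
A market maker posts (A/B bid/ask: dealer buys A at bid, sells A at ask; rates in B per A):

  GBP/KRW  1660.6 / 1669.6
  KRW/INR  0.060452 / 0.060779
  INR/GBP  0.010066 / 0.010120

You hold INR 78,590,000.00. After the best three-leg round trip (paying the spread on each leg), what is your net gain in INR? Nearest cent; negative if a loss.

Best loop INR → GBP → KRW → INR:
INR 78,590,000.00 × 0.010066 (sell INR at bid) = GBP 791,086.94
GBP 791,086.94 × 1660.6 (sell GBP at bid) = KRW 1,313,678,973
KRW 1,313,678,973 × 0.060452 (sell KRW at bid) = INR 79,414,521.25

Net profit: INR 824,521.25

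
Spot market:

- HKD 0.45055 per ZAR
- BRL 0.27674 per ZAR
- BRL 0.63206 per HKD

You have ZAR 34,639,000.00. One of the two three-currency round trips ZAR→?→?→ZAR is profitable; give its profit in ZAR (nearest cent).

Profit: ZAR 1,005,679.17

Profitable loop is ZAR → HKD → BRL → ZAR:
ZAR 34,639,000.00 × 0.45055 = HKD 15,606,601.45
HKD 15,606,601.45 × 0.63206 = BRL 9,864,308.51
BRL 9,864,308.51 ÷ 0.27674 = ZAR 35,644,679.17
Profit = ZAR 35,644,679.17 − ZAR 34,639,000.00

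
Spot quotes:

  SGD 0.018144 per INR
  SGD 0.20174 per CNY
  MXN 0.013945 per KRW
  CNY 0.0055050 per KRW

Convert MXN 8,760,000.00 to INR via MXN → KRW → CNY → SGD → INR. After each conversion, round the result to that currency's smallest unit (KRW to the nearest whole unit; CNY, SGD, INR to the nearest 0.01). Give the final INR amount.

INR 38,450,491.07

MXN 8,760,000.00 ÷ 0.013945 = KRW 628,182,144
KRW 628,182,144 × 0.0055050 = CNY 3,458,142.70
CNY 3,458,142.70 × 0.20174 = SGD 697,645.71
SGD 697,645.71 ÷ 0.018144 = INR 38,450,491.07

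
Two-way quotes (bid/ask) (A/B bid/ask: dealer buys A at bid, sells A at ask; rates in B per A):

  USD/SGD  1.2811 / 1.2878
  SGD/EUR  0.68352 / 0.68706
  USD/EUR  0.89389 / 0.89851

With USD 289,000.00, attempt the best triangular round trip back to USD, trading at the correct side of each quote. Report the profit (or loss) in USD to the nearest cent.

Best loop USD → EUR → SGD → USD:
USD 289,000.00 × 0.89389 (sell USD at bid) = EUR 258,334.21
EUR 258,334.21 ÷ 0.68706 (buy SGD at ask) = SGD 375,999.49
SGD 375,999.49 ÷ 1.2878 (buy USD at ask) = USD 291,970.41

Net profit: USD 2,970.41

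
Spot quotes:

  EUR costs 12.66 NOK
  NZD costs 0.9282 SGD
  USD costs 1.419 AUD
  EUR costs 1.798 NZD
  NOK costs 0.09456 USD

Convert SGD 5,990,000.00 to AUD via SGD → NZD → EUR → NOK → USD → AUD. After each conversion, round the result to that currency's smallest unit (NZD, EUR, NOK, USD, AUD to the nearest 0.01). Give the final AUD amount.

AUD 6,097,041.28

SGD 5,990,000.00 ÷ 0.9282 = NZD 6,453,350.57
NZD 6,453,350.57 ÷ 1.798 = EUR 3,589,182.74
EUR 3,589,182.74 × 12.66 = NOK 45,439,053.49
NOK 45,439,053.49 × 0.09456 = USD 4,296,716.90
USD 4,296,716.90 × 1.419 = AUD 6,097,041.28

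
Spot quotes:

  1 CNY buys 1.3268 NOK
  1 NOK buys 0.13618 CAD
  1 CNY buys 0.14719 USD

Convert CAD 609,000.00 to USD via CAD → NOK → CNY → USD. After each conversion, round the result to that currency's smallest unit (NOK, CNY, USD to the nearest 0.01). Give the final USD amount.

CAD 609,000.00 ÷ 0.13618 = NOK 4,472,022.32
NOK 4,472,022.32 ÷ 1.3268 = CNY 3,370,532.35
CNY 3,370,532.35 × 0.14719 = USD 496,108.66

USD 496,108.66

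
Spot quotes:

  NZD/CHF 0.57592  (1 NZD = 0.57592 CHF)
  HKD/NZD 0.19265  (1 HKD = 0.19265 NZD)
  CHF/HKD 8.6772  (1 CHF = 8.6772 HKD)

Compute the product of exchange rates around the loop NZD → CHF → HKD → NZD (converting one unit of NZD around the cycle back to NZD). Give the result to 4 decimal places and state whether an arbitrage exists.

0.9627 (arbitrage exists)

Around NZD → CHF → HKD → NZD: 1 × 0.57592 × 8.6772 × 0.19265 = 0.962744
Product < 1; profitable direction is NZD → HKD → CHF → NZD.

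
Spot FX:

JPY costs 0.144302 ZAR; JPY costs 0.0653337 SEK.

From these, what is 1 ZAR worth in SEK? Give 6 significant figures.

ZAR/SEK = 0.452757

1 ZAR ÷ 0.144302 = 6.92991 JPY
6.92991 JPY × 0.0653337 = 0.452757 SEK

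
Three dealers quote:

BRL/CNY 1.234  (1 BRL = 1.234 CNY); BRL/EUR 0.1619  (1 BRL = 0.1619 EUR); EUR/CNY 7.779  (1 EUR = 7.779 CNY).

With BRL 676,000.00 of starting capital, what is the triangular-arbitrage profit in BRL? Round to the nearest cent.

Profit: BRL 13,925.44

Profitable loop is BRL → EUR → CNY → BRL:
BRL 676,000.00 × 0.1619 = EUR 109,444.40
EUR 109,444.40 × 7.779 = CNY 851,367.99
CNY 851,367.99 ÷ 1.234 = BRL 689,925.44
Profit = BRL 689,925.44 − BRL 676,000.00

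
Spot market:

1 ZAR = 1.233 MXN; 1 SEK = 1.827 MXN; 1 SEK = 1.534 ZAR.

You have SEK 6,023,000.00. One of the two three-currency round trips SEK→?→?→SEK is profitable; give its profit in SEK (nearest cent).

Profit: SEK 212,377.51

Profitable loop is SEK → ZAR → MXN → SEK:
SEK 6,023,000.00 × 1.534 = ZAR 9,239,282.00
ZAR 9,239,282.00 × 1.233 = MXN 11,392,034.71
MXN 11,392,034.71 ÷ 1.827 = SEK 6,235,377.51
Profit = SEK 6,235,377.51 − SEK 6,023,000.00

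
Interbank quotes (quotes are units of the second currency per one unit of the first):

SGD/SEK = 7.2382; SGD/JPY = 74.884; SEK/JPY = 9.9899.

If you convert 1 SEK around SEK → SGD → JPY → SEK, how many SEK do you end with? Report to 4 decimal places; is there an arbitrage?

Around SEK → SGD → JPY → SEK: 1 ÷ 7.2382 × 74.884 ÷ 9.9899 = 1.035613
Product > 1; profitable direction is SEK → SGD → JPY → SEK.

1.0356 (arbitrage exists)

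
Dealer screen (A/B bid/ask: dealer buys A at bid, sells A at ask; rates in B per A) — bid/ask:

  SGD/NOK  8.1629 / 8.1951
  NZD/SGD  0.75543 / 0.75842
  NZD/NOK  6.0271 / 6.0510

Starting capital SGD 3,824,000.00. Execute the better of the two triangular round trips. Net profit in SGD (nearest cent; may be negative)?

Net profit: SGD 72,991.29

Best loop SGD → NOK → NZD → SGD:
SGD 3,824,000.00 × 8.1629 (sell SGD at bid) = NOK 31,214,929.60
NOK 31,214,929.60 ÷ 6.0510 (buy NZD at ask) = NZD 5,158,639.83
NZD 5,158,639.83 × 0.75543 (sell NZD at bid) = SGD 3,896,991.29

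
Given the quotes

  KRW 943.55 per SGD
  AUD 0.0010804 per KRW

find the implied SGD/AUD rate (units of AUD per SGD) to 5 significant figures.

SGD/AUD = 1.0194

1 SGD × 943.55 = 943.55 KRW
943.55 KRW × 0.0010804 = 1.01941 AUD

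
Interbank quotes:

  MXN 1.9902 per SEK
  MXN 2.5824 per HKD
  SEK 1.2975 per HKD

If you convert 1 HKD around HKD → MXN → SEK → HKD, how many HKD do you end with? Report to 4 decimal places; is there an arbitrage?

Around HKD → MXN → SEK → HKD: 1 × 2.5824 ÷ 1.9902 ÷ 1.2975 = 1.000045
Product ≈ 1 (deviation 0.004%, within rounding noise).

1.0000 (no arbitrage)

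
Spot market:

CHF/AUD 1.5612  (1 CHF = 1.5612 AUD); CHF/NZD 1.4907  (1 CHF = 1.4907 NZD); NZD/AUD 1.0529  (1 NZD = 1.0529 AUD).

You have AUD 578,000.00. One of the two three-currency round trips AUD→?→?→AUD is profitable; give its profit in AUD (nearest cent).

Profitable loop is AUD → CHF → NZD → AUD:
AUD 578,000.00 ÷ 1.5612 = CHF 370,228.03
CHF 370,228.03 × 1.4907 = NZD 551,898.92
NZD 551,898.92 × 1.0529 = AUD 581,094.38
Profit = AUD 581,094.38 − AUD 578,000.00

Profit: AUD 3,094.38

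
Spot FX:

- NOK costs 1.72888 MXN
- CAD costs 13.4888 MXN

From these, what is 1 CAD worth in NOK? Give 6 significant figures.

1 CAD × 13.4888 = 13.4888 MXN
13.4888 MXN ÷ 1.72888 = 7.80205 NOK

CAD/NOK = 7.80205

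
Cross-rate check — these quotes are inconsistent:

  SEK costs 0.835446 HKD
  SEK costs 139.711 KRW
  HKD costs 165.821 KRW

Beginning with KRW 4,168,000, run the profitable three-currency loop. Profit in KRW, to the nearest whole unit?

Profitable loop is KRW → HKD → SEK → KRW:
KRW 4,168,000 ÷ 165.821 = HKD 25,135.54
HKD 25,135.54 ÷ 0.835446 = SEK 30,086.37
SEK 30,086.37 × 139.711 = KRW 4,203,397
Profit = KRW 4,203,397 − KRW 4,168,000

Profit: KRW 35,397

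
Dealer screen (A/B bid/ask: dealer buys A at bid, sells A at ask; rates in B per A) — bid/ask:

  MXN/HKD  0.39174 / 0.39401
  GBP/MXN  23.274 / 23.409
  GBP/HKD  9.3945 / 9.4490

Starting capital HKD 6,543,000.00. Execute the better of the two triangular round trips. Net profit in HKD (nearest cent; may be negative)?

Net profit: HKD 121,391.24

Best loop HKD → MXN → GBP → HKD:
HKD 6,543,000.00 ÷ 0.39401 (buy MXN at ask) = MXN 16,606,177.51
MXN 16,606,177.51 ÷ 23.409 (buy GBP at ask) = GBP 709,392.86
GBP 709,392.86 × 9.3945 (sell GBP at bid) = HKD 6,664,391.24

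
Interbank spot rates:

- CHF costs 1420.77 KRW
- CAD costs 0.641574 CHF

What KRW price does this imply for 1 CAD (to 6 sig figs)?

CAD/KRW = 911.529

1 CAD × 0.641574 = 0.641574 CHF
0.641574 CHF × 1420.77 = 911.529 KRW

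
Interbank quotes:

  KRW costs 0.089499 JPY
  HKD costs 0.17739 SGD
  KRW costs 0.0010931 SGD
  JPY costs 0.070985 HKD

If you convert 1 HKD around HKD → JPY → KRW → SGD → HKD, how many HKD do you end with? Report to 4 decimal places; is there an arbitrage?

Around HKD → JPY → KRW → SGD → HKD: 1 ÷ 0.070985 ÷ 0.089499 × 0.0010931 ÷ 0.17739 = 0.969943
Product < 1; profitable direction is HKD → SGD → KRW → JPY → HKD.

0.9699 (arbitrage exists)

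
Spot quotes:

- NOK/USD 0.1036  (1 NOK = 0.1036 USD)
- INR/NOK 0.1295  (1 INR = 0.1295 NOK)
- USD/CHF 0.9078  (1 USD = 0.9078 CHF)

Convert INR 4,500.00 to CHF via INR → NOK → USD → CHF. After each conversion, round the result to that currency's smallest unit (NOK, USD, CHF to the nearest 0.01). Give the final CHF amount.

CHF 54.80

INR 4,500.00 × 0.1295 = NOK 582.75
NOK 582.75 × 0.1036 = USD 60.37
USD 60.37 × 0.9078 = CHF 54.80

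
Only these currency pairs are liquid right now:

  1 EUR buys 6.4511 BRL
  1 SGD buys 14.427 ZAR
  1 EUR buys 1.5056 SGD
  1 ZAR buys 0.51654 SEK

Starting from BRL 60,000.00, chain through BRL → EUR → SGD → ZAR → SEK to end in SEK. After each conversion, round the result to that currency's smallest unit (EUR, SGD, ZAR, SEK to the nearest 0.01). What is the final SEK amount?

SEK 104,353.49

BRL 60,000.00 ÷ 6.4511 = EUR 9,300.74
EUR 9,300.74 × 1.5056 = SGD 14,003.19
SGD 14,003.19 × 14.427 = ZAR 202,024.02
ZAR 202,024.02 × 0.51654 = SEK 104,353.49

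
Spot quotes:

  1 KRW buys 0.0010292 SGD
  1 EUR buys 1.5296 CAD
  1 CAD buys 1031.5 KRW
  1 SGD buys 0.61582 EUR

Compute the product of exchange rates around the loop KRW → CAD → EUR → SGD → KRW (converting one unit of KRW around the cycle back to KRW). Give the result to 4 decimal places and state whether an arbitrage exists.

1.0000 (no arbitrage)

Around KRW → CAD → EUR → SGD → KRW: 1 ÷ 1031.5 ÷ 1.5296 ÷ 0.61582 ÷ 0.0010292 = 0.999998
Product ≈ 1 (deviation 0.000%, within rounding noise).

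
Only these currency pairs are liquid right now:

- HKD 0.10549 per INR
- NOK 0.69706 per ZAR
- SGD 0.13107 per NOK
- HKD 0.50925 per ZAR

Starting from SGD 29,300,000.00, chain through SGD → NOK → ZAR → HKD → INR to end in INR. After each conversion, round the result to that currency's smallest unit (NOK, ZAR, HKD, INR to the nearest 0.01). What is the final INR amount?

SGD 29,300,000.00 ÷ 0.13107 = NOK 223,544,670.79
NOK 223,544,670.79 ÷ 0.69706 = ZAR 320,696,454.81
ZAR 320,696,454.81 × 0.50925 = HKD 163,314,669.61
HKD 163,314,669.61 ÷ 0.10549 = INR 1,548,153,091.38

INR 1,548,153,091.38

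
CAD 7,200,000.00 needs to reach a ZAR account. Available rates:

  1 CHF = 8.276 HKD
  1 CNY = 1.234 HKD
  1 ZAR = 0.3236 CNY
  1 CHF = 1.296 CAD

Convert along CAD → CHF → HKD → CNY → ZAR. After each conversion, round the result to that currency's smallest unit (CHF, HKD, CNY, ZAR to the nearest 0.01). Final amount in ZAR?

CAD 7,200,000.00 ÷ 1.296 = CHF 5,555,555.56
CHF 5,555,555.56 × 8.276 = HKD 45,977,777.81
HKD 45,977,777.81 ÷ 1.234 = CNY 37,259,139.23
CNY 37,259,139.23 ÷ 0.3236 = ZAR 115,139,490.82

ZAR 115,139,490.82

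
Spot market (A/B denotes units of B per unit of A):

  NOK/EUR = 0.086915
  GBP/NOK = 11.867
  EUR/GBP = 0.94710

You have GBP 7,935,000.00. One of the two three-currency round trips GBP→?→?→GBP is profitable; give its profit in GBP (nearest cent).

Profitable loop is GBP → EUR → NOK → GBP:
GBP 7,935,000.00 ÷ 0.94710 = EUR 8,378,207.16
EUR 8,378,207.16 ÷ 0.086915 = NOK 96,395,411.13
NOK 96,395,411.13 ÷ 11.867 = GBP 8,122,980.63
Profit = GBP 8,122,980.63 − GBP 7,935,000.00

Profit: GBP 187,980.63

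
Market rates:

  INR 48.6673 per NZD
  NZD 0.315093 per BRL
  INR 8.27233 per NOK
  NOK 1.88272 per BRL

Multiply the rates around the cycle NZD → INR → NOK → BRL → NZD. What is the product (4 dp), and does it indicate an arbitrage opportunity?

Around NZD → INR → NOK → BRL → NZD: 1 × 48.6673 ÷ 8.27233 ÷ 1.88272 × 0.315093 = 0.984606
Product < 1; profitable direction is NZD → BRL → NOK → INR → NZD.

0.9846 (arbitrage exists)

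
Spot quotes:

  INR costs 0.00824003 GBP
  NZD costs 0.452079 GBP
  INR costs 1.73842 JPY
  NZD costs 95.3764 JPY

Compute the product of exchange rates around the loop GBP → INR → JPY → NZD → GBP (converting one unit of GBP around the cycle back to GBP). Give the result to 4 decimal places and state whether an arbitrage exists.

Around GBP → INR → JPY → NZD → GBP: 1 ÷ 0.00824003 × 1.73842 ÷ 95.3764 × 0.452079 = 0.999998
Product ≈ 1 (deviation 0.000%, within rounding noise).

1.0000 (no arbitrage)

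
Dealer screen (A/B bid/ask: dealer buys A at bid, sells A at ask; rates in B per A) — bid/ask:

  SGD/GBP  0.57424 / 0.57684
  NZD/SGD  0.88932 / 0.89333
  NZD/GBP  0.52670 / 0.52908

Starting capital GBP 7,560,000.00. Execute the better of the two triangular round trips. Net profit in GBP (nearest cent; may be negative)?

Net profit: GBP 167,123.03

Best loop GBP → SGD → NZD → GBP:
GBP 7,560,000.00 ÷ 0.57684 (buy SGD at ask) = SGD 13,105,887.25
SGD 13,105,887.25 ÷ 0.89333 (buy NZD at ask) = NZD 14,670,824.05
NZD 14,670,824.05 × 0.52670 (sell NZD at bid) = GBP 7,727,123.03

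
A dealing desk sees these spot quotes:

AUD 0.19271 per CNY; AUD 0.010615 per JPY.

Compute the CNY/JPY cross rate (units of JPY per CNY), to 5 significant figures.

CNY/JPY = 18.154

1 CNY × 0.19271 = 0.19271 AUD
0.19271 AUD ÷ 0.010615 = 18.1545 JPY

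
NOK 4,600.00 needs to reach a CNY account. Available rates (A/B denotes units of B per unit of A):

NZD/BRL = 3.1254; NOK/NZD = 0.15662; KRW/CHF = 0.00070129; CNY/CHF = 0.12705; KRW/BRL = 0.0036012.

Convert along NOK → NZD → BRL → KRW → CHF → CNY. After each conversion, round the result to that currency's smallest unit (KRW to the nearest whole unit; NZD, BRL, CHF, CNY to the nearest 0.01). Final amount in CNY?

NOK 4,600.00 × 0.15662 = NZD 720.45
NZD 720.45 × 3.1254 = BRL 2,251.69
BRL 2,251.69 ÷ 0.0036012 = KRW 625,261
KRW 625,261 × 0.00070129 = CHF 438.49
CHF 438.49 ÷ 0.12705 = CNY 3,451.32

CNY 3,451.32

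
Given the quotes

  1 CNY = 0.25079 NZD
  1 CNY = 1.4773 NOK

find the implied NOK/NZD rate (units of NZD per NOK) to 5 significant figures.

1 NOK ÷ 1.4773 = 0.676911 CNY
0.676911 CNY × 0.25079 = 0.169762 NZD

NOK/NZD = 0.16976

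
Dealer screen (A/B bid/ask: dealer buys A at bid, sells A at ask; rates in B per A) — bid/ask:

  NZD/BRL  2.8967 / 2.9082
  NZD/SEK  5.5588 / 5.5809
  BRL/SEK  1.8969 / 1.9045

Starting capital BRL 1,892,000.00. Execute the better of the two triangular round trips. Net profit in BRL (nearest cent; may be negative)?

Best loop BRL → NZD → SEK → BRL:
BRL 1,892,000.00 ÷ 2.9082 (buy NZD at ask) = NZD 650,574.24
NZD 650,574.24 × 5.5588 (sell NZD at bid) = SEK 3,616,412.08
SEK 3,616,412.08 ÷ 1.9045 (buy BRL at ask) = BRL 1,898,877.44

Net profit: BRL 6,877.44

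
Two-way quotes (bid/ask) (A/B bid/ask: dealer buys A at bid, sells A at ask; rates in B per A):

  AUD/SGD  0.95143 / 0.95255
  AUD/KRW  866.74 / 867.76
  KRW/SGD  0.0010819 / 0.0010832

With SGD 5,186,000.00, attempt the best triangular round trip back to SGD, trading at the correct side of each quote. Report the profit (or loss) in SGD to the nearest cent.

Best loop SGD → KRW → AUD → SGD:
SGD 5,186,000.00 ÷ 0.0010832 (buy KRW at ask) = KRW 4,787,666,174
KRW 4,787,666,174 ÷ 867.76 (buy AUD at ask) = AUD 5,517,269.95
AUD 5,517,269.95 × 0.95143 (sell AUD at bid) = SGD 5,249,296.15

Net profit: SGD 63,296.15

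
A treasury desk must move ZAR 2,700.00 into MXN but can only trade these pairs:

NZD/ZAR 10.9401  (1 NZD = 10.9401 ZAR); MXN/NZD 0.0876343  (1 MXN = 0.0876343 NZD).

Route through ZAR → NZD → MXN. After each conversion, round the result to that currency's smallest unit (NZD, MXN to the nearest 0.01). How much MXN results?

ZAR 2,700.00 ÷ 10.9401 = NZD 246.80
NZD 246.80 ÷ 0.0876343 = MXN 2,816.25

MXN 2,816.25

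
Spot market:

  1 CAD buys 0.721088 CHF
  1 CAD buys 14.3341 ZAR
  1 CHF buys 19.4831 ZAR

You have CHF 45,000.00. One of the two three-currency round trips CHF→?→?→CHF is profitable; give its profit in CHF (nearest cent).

Profit: CHF 913.10

Profitable loop is CHF → CAD → ZAR → CHF:
CHF 45,000.00 ÷ 0.721088 = CAD 62,405.70
CAD 62,405.70 × 14.3341 = ZAR 894,529.52
ZAR 894,529.52 ÷ 19.4831 = CHF 45,913.10
Profit = CHF 45,913.10 − CHF 45,000.00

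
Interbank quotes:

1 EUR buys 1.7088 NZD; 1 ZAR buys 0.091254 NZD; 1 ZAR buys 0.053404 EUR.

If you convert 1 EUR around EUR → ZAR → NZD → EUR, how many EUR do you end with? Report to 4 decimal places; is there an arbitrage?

Around EUR → ZAR → NZD → EUR: 1 ÷ 0.053404 × 0.091254 ÷ 1.7088 = 0.999970
Product ≈ 1 (deviation 0.003%, within rounding noise).

1.0000 (no arbitrage)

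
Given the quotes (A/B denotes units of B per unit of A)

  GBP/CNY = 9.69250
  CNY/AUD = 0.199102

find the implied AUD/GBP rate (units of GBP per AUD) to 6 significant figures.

AUD/GBP = 0.518189

1 AUD ÷ 0.199102 = 5.02255 CNY
5.02255 CNY ÷ 9.69250 = 0.518189 GBP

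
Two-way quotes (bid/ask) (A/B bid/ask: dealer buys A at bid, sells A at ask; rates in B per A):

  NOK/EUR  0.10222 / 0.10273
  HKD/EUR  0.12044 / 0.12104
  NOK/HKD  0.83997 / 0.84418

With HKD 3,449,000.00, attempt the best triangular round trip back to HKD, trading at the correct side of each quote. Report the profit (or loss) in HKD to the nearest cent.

Best loop HKD → NOK → EUR → HKD:
HKD 3,449,000.00 ÷ 0.84418 (buy NOK at ask) = NOK 4,085,621.55
NOK 4,085,621.55 × 0.10222 (sell NOK at bid) = EUR 417,632.23
EUR 417,632.23 ÷ 0.12104 (buy HKD at ask) = HKD 3,450,365.46

Net profit: HKD 1,365.46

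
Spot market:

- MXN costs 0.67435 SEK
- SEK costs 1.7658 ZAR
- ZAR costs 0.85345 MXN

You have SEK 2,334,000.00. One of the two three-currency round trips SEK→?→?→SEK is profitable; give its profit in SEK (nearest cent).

Profit: SEK 37,951.52

Profitable loop is SEK → ZAR → MXN → SEK:
SEK 2,334,000.00 × 1.7658 = ZAR 4,121,377.20
ZAR 4,121,377.20 × 0.85345 = MXN 3,517,389.37
MXN 3,517,389.37 × 0.67435 = SEK 2,371,951.52
Profit = SEK 2,371,951.52 − SEK 2,334,000.00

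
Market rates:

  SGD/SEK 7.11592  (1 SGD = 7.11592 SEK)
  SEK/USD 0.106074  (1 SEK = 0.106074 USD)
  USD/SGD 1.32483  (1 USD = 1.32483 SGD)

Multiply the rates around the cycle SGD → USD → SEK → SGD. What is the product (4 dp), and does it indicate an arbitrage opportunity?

1.0000 (no arbitrage)

Around SGD → USD → SEK → SGD: 1 ÷ 1.32483 ÷ 0.106074 ÷ 7.11592 = 1.000000
Product ≈ 1 (deviation 0.000%, within rounding noise).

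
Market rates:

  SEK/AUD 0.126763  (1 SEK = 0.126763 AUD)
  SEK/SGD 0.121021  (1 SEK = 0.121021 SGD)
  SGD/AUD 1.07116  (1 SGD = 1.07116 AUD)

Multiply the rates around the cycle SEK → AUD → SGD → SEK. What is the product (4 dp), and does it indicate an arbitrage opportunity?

0.9779 (arbitrage exists)

Around SEK → AUD → SGD → SEK: 1 × 0.126763 ÷ 1.07116 ÷ 0.121021 = 0.977862
Product < 1; profitable direction is SEK → SGD → AUD → SEK.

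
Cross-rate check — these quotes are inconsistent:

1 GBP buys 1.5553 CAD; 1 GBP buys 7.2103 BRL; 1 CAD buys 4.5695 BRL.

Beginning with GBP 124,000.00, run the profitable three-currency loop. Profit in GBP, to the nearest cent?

Profitable loop is GBP → BRL → CAD → GBP:
GBP 124,000.00 × 7.2103 = BRL 894,077.20
BRL 894,077.20 ÷ 4.5695 = CAD 195,661.93
CAD 195,661.93 ÷ 1.5553 = GBP 125,803.34
Profit = GBP 125,803.34 − GBP 124,000.00

Profit: GBP 1,803.34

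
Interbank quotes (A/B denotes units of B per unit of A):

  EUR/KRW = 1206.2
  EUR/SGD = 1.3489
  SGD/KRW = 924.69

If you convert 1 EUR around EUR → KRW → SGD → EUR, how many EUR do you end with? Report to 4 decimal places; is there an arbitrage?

Around EUR → KRW → SGD → EUR: 1 × 1206.2 ÷ 924.69 ÷ 1.3489 = 0.967038
Product < 1; profitable direction is EUR → SGD → KRW → EUR.

0.9670 (arbitrage exists)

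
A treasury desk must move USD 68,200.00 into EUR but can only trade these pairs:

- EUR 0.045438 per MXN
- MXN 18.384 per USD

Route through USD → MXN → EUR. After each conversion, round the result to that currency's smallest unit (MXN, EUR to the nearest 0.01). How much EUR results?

USD 68,200.00 × 18.384 = MXN 1,253,788.80
MXN 1,253,788.80 × 0.045438 = EUR 56,969.66

EUR 56,969.66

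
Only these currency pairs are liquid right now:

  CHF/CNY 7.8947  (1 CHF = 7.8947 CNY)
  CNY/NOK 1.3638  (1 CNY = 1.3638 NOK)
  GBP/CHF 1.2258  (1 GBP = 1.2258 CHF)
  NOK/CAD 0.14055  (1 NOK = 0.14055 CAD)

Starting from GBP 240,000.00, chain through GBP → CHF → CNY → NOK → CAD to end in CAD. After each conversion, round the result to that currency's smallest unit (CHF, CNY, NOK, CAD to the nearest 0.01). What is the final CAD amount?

GBP 240,000.00 × 1.2258 = CHF 294,192.00
CHF 294,192.00 × 7.8947 = CNY 2,322,557.58
CNY 2,322,557.58 × 1.3638 = NOK 3,167,504.03
NOK 3,167,504.03 × 0.14055 = CAD 445,192.69

CAD 445,192.69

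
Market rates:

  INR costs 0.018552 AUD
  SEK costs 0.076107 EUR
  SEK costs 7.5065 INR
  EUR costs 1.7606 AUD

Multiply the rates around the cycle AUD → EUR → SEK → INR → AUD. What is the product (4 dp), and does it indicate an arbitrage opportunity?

Around AUD → EUR → SEK → INR → AUD: 1 ÷ 1.7606 ÷ 0.076107 × 7.5065 × 0.018552 = 1.039305
Product > 1; profitable direction is AUD → EUR → SEK → INR → AUD.

1.0393 (arbitrage exists)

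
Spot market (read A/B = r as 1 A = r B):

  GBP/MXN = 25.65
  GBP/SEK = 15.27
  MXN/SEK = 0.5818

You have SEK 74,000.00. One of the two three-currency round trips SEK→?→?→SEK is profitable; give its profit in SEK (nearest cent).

Profitable loop is SEK → MXN → GBP → SEK:
SEK 74,000.00 ÷ 0.5818 = MXN 127,191.47
MXN 127,191.47 ÷ 25.65 = GBP 4,958.73
GBP 4,958.73 × 15.27 = SEK 75,719.84
Profit = SEK 75,719.84 − SEK 74,000.00

Profit: SEK 1,719.84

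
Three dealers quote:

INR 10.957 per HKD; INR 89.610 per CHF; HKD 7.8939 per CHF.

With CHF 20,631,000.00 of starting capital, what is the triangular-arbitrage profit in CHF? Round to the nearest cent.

Profit: CHF 743,377.45

Profitable loop is CHF → INR → HKD → CHF:
CHF 20,631,000.00 × 89.610 = INR 1,848,743,910.00
INR 1,848,743,910.00 ÷ 10.957 = HKD 168,727,198.14
HKD 168,727,198.14 ÷ 7.8939 = CHF 21,374,377.45
Profit = CHF 21,374,377.45 − CHF 20,631,000.00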